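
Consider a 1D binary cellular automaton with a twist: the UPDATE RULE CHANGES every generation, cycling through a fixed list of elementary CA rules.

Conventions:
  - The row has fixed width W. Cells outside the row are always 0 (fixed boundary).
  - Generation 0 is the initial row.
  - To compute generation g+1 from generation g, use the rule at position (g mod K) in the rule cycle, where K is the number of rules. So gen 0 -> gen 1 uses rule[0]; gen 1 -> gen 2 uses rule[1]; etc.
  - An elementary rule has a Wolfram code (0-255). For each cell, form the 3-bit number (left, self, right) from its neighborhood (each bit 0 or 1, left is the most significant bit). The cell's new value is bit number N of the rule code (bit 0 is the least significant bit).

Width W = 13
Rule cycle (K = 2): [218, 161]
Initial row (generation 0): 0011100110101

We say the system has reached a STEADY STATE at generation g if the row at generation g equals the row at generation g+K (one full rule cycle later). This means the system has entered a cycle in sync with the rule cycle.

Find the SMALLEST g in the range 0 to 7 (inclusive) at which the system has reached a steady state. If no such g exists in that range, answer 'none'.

Gen 0: 0011100110101
Gen 1 (rule 218): 0111111110000
Gen 2 (rule 161): 0011111100111
Gen 3 (rule 218): 0111111111111
Gen 4 (rule 161): 0011111111110
Gen 5 (rule 218): 0111111111111
Gen 6 (rule 161): 0011111111110
Gen 7 (rule 218): 0111111111111
Gen 8 (rule 161): 0011111111110
Gen 9 (rule 218): 0111111111111

Answer: 3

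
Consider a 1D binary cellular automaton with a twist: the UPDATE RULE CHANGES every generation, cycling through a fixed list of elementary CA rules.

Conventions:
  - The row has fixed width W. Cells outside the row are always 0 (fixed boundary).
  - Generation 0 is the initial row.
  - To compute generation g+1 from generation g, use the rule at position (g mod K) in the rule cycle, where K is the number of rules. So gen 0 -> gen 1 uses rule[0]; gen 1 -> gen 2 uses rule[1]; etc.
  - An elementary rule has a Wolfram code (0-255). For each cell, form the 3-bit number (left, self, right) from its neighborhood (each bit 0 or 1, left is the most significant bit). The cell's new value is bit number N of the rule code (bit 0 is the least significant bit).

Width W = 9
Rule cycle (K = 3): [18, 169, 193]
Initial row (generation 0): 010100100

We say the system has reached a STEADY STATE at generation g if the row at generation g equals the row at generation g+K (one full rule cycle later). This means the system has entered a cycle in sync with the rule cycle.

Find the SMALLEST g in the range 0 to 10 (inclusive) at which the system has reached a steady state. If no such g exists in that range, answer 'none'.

Answer: none

Derivation:
Gen 0: 010100100
Gen 1 (rule 18): 100011010
Gen 2 (rule 169): 001010100
Gen 3 (rule 193): 100000001
Gen 4 (rule 18): 010000010
Gen 5 (rule 169): 000111000
Gen 6 (rule 193): 110011011
Gen 7 (rule 18): 001100000
Gen 8 (rule 169): 101001111
Gen 9 (rule 193): 000000111
Gen 10 (rule 18): 000001000
Gen 11 (rule 169): 111100011
Gen 12 (rule 193): 011101001
Gen 13 (rule 18): 100000110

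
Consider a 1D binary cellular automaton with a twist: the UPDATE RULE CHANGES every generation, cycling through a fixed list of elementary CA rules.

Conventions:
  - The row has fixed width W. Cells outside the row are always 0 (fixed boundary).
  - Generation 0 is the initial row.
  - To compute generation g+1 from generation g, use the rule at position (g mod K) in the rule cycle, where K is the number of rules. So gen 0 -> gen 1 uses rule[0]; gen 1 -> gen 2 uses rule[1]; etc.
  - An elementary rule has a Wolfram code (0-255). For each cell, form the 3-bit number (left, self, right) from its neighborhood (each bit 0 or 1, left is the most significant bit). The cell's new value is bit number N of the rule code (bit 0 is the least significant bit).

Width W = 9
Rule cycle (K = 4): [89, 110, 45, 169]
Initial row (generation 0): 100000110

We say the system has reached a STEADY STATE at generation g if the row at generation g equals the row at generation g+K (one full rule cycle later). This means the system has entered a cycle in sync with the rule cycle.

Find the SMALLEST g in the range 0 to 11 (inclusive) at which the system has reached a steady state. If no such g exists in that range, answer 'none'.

Gen 0: 100000110
Gen 1 (rule 89): 011110111
Gen 2 (rule 110): 110011101
Gen 3 (rule 45): 100010011
Gen 4 (rule 169): 001000010
Gen 5 (rule 89): 100111001
Gen 6 (rule 110): 101101011
Gen 7 (rule 45): 111011110
Gen 8 (rule 169): 110111100
Gen 9 (rule 89): 110100111
Gen 10 (rule 110): 111101101
Gen 11 (rule 45): 100011011
Gen 12 (rule 169): 001010110
Gen 13 (rule 89): 100000111
Gen 14 (rule 110): 100001101
Gen 15 (rule 45): 101101011

Answer: none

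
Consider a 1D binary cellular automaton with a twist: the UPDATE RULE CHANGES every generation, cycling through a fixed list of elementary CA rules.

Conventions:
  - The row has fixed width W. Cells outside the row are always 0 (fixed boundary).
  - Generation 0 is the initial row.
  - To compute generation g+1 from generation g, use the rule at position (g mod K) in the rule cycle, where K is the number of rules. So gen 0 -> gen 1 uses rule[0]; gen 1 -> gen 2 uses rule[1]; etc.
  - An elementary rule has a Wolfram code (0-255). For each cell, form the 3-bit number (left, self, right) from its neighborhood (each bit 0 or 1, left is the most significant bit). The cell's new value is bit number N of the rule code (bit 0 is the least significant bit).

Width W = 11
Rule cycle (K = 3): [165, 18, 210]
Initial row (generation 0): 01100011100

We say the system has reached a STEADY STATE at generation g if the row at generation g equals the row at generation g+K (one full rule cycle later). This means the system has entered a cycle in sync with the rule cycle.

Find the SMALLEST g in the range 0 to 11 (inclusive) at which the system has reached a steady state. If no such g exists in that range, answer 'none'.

Answer: 8

Derivation:
Gen 0: 01100011100
Gen 1 (rule 165): 00001001001
Gen 2 (rule 18): 00010110110
Gen 3 (rule 210): 00100010011
Gen 4 (rule 165): 10101010000
Gen 5 (rule 18): 00000001000
Gen 6 (rule 210): 00000010100
Gen 7 (rule 165): 11111011101
Gen 8 (rule 18): 00000000000
Gen 9 (rule 210): 00000000000
Gen 10 (rule 165): 11111111111
Gen 11 (rule 18): 00000000000
Gen 12 (rule 210): 00000000000
Gen 13 (rule 165): 11111111111
Gen 14 (rule 18): 00000000000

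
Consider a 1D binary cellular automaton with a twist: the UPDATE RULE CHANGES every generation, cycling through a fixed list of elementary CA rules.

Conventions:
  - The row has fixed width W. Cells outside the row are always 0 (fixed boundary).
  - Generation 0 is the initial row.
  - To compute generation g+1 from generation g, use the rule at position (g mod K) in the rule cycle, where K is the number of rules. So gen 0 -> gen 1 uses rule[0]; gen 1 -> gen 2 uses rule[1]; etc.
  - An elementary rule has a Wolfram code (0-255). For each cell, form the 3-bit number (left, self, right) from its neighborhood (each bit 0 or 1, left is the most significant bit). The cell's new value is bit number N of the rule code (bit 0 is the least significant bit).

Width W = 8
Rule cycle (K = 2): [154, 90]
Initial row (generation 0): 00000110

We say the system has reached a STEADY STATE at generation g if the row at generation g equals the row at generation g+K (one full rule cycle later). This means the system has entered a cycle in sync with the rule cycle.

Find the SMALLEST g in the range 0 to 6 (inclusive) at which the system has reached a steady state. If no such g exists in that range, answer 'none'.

Gen 0: 00000110
Gen 1 (rule 154): 00001101
Gen 2 (rule 90): 00011100
Gen 3 (rule 154): 00111010
Gen 4 (rule 90): 01101001
Gen 5 (rule 154): 11000110
Gen 6 (rule 90): 11101111
Gen 7 (rule 154): 11001110
Gen 8 (rule 90): 11111011

Answer: none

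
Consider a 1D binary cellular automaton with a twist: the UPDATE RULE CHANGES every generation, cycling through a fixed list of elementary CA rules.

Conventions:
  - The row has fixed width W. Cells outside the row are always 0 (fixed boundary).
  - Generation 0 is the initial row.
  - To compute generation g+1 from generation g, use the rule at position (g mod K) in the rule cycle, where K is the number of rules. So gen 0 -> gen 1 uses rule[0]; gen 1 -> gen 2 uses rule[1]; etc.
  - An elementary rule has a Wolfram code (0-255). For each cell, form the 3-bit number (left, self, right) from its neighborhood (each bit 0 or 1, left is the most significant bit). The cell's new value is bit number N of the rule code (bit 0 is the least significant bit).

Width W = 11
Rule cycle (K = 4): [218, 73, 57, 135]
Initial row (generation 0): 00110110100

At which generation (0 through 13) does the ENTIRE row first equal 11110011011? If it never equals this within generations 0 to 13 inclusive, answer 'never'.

Gen 0: 00110110100
Gen 1 (rule 218): 01110110010
Gen 2 (rule 73): 01010110000
Gen 3 (rule 57): 00101101111
Gen 4 (rule 135): 11100000110
Gen 5 (rule 218): 11110001111
Gen 6 (rule 73): 10010101001
Gen 7 (rule 57): 01001010100
Gen 8 (rule 135): 11011010101
Gen 9 (rule 218): 11011000000
Gen 10 (rule 73): 11011011111
Gen 11 (rule 57): 10110110000
Gen 12 (rule 135): 10000000111
Gen 13 (rule 218): 01000001111

Answer: never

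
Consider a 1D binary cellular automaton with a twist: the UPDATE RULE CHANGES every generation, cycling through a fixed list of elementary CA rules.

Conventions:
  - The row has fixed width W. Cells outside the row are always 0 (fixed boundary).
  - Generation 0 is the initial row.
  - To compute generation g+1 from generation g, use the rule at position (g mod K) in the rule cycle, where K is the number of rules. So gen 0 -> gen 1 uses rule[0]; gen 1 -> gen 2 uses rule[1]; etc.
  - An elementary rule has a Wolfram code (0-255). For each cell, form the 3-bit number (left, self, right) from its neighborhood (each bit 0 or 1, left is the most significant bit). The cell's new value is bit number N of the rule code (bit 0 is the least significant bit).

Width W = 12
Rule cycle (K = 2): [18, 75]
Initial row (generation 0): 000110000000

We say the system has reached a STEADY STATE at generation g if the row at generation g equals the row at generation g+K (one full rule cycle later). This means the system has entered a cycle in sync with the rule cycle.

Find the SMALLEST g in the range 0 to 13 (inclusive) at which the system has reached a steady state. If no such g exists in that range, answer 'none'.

Gen 0: 000110000000
Gen 1 (rule 18): 001001000000
Gen 2 (rule 75): 110010011111
Gen 3 (rule 18): 001101100000
Gen 4 (rule 75): 111101101111
Gen 5 (rule 18): 000000000000
Gen 6 (rule 75): 111111111111
Gen 7 (rule 18): 000000000000
Gen 8 (rule 75): 111111111111
Gen 9 (rule 18): 000000000000
Gen 10 (rule 75): 111111111111
Gen 11 (rule 18): 000000000000
Gen 12 (rule 75): 111111111111
Gen 13 (rule 18): 000000000000
Gen 14 (rule 75): 111111111111
Gen 15 (rule 18): 000000000000

Answer: 5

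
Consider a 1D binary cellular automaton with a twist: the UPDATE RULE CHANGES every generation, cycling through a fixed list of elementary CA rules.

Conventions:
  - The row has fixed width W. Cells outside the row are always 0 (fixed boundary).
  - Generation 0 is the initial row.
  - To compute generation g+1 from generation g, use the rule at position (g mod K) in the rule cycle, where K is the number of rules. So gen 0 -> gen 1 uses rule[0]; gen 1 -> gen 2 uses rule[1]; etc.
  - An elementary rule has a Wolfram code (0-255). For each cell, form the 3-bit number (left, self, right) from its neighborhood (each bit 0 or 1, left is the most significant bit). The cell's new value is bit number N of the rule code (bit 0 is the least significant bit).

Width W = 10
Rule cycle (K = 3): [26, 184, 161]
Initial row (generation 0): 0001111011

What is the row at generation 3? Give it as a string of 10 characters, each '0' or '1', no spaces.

Gen 0: 0001111011
Gen 1 (rule 26): 0011000010
Gen 2 (rule 184): 0010100001
Gen 3 (rule 161): 1001001100

Answer: 1001001100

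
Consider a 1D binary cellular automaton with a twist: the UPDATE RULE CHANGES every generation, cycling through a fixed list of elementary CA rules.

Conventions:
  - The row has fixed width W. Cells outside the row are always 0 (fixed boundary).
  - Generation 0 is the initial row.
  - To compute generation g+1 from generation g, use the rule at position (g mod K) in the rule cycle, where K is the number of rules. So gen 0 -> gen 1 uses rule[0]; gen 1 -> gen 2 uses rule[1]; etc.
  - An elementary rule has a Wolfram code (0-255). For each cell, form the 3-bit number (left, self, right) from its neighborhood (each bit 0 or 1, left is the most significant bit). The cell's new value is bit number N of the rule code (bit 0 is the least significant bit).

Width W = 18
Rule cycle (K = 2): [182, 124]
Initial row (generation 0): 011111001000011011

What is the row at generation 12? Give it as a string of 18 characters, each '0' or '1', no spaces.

Gen 0: 011111001000011011
Gen 1 (rule 182): 101110111100100100
Gen 2 (rule 124): 111011100110110110
Gen 3 (rule 182): 010101011001001001
Gen 4 (rule 124): 011111111101101101
Gen 5 (rule 182): 101111111010010011
Gen 6 (rule 124): 111000001111011011
Gen 7 (rule 182): 010100010110100100
Gen 8 (rule 124): 011110011111110110
Gen 9 (rule 182): 101101101111101001
Gen 10 (rule 124): 111111111000111101
Gen 11 (rule 182): 011111110101011011
Gen 12 (rule 124): 010000011111111111

Answer: 010000011111111111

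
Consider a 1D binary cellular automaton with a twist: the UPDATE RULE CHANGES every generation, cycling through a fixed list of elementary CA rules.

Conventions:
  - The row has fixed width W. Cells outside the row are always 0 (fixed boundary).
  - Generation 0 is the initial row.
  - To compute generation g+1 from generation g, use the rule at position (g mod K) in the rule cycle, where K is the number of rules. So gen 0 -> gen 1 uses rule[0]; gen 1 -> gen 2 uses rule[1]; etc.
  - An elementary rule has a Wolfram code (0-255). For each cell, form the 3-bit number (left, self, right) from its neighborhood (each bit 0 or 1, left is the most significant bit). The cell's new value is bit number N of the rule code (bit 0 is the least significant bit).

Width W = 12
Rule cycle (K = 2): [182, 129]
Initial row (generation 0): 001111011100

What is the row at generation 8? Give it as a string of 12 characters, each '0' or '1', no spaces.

Gen 0: 001111011100
Gen 1 (rule 182): 010110101010
Gen 2 (rule 129): 000000000000
Gen 3 (rule 182): 000000000000
Gen 4 (rule 129): 111111111111
Gen 5 (rule 182): 011111111110
Gen 6 (rule 129): 001111111100
Gen 7 (rule 182): 010111111010
Gen 8 (rule 129): 000011110000

Answer: 000011110000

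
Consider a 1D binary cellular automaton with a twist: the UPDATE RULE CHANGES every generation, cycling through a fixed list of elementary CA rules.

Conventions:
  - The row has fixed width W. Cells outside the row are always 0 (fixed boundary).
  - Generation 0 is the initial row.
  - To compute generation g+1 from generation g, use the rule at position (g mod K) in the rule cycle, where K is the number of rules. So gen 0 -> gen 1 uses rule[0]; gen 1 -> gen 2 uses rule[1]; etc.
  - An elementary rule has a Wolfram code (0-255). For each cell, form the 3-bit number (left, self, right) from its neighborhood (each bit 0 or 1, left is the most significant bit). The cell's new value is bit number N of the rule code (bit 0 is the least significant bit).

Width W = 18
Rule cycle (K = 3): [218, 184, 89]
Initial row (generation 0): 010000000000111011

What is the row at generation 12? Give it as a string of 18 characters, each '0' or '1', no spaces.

Answer: 110110011000011001

Derivation:
Gen 0: 010000000000111011
Gen 1 (rule 218): 101000000001111011
Gen 2 (rule 184): 010100000001110110
Gen 3 (rule 89): 000011111101010111
Gen 4 (rule 218): 000111111100000111
Gen 5 (rule 184): 000111111010000110
Gen 6 (rule 89): 110100001001110111
Gen 7 (rule 218): 110010010111110111
Gen 8 (rule 184): 101001001111101110
Gen 9 (rule 89): 000100101000101011
Gen 10 (rule 218): 001011000101000011
Gen 11 (rule 184): 000110100010100010
Gen 12 (rule 89): 110110011000011001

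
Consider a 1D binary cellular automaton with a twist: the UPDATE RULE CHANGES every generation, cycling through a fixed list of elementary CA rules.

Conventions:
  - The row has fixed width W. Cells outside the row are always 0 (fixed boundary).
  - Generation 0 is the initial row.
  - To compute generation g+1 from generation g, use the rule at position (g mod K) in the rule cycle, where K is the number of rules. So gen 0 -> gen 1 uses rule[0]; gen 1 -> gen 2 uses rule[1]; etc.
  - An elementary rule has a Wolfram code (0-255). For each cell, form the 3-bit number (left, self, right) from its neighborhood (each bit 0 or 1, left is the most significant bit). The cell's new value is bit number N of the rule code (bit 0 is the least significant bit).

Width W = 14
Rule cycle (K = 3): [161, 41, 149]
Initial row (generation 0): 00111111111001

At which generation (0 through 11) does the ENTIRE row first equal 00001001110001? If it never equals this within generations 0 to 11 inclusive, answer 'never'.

Answer: 11

Derivation:
Gen 0: 00111111111001
Gen 1 (rule 161): 10011111110000
Gen 2 (rule 41): 00010000000111
Gen 3 (rule 149): 11011111110010
Gen 4 (rule 161): 00101111100000
Gen 5 (rule 41): 10011000001111
Gen 6 (rule 149): 11000111100110
Gen 7 (rule 161): 00010011000000
Gen 8 (rule 41): 11000010011111
Gen 9 (rule 149): 00111011001110
Gen 10 (rule 161): 10010100000100
Gen 11 (rule 41): 00001001110001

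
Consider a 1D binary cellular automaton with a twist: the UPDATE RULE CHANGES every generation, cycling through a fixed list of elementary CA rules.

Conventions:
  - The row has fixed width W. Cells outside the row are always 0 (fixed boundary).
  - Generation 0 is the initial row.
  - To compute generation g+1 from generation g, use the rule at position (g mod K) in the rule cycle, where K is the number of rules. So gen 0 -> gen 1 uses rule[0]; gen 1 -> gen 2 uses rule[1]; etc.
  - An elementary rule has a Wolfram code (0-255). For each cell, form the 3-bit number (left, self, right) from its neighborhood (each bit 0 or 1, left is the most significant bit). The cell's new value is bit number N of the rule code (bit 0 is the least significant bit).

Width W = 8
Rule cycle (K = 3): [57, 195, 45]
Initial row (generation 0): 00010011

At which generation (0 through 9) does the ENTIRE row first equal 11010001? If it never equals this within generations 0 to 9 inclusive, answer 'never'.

Answer: never

Derivation:
Gen 0: 00010011
Gen 1 (rule 57): 11001010
Gen 2 (rule 195): 01010000
Gen 3 (rule 45): 01110111
Gen 4 (rule 57): 01001100
Gen 5 (rule 195): 10010101
Gen 6 (rule 45): 10011111
Gen 7 (rule 57): 01010000
Gen 8 (rule 195): 10000111
Gen 9 (rule 45): 10110100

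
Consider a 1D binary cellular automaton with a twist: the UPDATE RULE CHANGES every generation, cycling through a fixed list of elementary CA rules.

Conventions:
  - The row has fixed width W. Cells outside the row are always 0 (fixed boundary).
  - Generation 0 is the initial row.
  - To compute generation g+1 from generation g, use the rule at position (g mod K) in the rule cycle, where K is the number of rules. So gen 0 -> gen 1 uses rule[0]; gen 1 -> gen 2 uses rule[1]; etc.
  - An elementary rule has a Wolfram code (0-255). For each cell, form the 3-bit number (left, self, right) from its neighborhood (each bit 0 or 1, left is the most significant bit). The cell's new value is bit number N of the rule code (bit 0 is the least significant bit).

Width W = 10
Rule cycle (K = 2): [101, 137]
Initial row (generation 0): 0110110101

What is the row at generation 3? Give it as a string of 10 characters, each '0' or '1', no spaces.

Gen 0: 0110110101
Gen 1 (rule 101): 0011011111
Gen 2 (rule 137): 1010011110
Gen 3 (rule 101): 1110000010

Answer: 1110000010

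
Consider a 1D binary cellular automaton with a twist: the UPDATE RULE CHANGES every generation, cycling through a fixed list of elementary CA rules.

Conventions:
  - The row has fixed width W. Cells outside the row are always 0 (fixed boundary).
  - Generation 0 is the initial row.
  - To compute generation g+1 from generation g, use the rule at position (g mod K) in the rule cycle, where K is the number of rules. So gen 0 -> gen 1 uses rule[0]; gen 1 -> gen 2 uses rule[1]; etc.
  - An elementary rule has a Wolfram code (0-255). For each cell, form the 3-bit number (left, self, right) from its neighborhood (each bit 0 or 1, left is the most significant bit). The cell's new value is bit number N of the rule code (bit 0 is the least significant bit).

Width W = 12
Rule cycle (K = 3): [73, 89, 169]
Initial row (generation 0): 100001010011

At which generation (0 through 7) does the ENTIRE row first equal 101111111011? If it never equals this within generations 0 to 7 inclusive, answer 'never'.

Answer: 2

Derivation:
Gen 0: 100001010011
Gen 1 (rule 73): 001100000011
Gen 2 (rule 89): 101111111011
Gen 3 (rule 169): 011111110110
Gen 4 (rule 73): 010000010110
Gen 5 (rule 89): 001111000111
Gen 6 (rule 169): 101110010110
Gen 7 (rule 73): 001010000110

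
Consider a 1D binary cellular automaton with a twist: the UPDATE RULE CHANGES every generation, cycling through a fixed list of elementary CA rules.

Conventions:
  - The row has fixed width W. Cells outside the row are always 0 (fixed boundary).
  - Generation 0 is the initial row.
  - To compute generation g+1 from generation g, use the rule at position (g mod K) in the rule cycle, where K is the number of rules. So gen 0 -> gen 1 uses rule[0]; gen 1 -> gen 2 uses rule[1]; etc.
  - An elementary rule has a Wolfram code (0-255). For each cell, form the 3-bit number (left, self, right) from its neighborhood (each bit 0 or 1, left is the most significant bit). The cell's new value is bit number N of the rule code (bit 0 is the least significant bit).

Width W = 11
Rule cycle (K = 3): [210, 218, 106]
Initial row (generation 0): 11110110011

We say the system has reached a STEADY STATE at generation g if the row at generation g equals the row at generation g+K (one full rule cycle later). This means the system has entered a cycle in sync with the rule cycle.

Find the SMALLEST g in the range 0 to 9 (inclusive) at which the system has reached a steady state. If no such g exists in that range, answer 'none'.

Answer: 8

Derivation:
Gen 0: 11110110011
Gen 1 (rule 210): 01110011101
Gen 2 (rule 218): 11111111100
Gen 3 (rule 106): 10000000100
Gen 4 (rule 210): 01000001010
Gen 5 (rule 218): 10100010001
Gen 6 (rule 106): 01000100010
Gen 7 (rule 210): 10101010101
Gen 8 (rule 218): 00000000000
Gen 9 (rule 106): 00000000000
Gen 10 (rule 210): 00000000000
Gen 11 (rule 218): 00000000000
Gen 12 (rule 106): 00000000000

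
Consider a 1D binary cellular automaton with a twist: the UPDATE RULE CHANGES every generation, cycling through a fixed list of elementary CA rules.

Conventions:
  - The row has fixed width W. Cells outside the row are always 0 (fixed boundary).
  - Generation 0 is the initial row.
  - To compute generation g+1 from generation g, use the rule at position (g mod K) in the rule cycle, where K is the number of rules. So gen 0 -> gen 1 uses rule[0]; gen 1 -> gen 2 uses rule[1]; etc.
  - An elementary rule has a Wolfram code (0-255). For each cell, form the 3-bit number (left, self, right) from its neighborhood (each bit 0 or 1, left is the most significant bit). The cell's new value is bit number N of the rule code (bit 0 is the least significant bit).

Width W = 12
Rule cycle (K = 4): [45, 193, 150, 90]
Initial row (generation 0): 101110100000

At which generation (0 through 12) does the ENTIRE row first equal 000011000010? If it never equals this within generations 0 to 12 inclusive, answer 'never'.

Answer: never

Derivation:
Gen 0: 101110100000
Gen 1 (rule 45): 111001101111
Gen 2 (rule 193): 011000100111
Gen 3 (rule 150): 100101111010
Gen 4 (rule 90): 011001001001
Gen 5 (rule 45): 010001001001
Gen 6 (rule 193): 000100000000
Gen 7 (rule 150): 001110000000
Gen 8 (rule 90): 011011000000
Gen 9 (rule 45): 010110011111
Gen 10 (rule 193): 000010001111
Gen 11 (rule 150): 000111010110
Gen 12 (rule 90): 001101000111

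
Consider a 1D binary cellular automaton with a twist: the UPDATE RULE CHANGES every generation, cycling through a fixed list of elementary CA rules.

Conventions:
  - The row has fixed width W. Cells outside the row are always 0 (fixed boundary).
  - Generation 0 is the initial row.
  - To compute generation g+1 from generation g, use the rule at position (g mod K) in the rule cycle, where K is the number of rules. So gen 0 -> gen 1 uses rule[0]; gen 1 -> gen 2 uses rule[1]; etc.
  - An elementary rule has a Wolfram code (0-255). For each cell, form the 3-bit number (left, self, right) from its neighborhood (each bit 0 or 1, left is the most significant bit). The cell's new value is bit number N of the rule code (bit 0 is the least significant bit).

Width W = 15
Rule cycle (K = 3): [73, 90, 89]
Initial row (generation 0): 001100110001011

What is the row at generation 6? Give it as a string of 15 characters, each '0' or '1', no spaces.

Answer: 110101011100111

Derivation:
Gen 0: 001100110001011
Gen 1 (rule 73): 101100110100011
Gen 2 (rule 90): 001111110010111
Gen 3 (rule 89): 101000011000101
Gen 4 (rule 73): 000011011010000
Gen 5 (rule 90): 000111011001000
Gen 6 (rule 89): 110101011100111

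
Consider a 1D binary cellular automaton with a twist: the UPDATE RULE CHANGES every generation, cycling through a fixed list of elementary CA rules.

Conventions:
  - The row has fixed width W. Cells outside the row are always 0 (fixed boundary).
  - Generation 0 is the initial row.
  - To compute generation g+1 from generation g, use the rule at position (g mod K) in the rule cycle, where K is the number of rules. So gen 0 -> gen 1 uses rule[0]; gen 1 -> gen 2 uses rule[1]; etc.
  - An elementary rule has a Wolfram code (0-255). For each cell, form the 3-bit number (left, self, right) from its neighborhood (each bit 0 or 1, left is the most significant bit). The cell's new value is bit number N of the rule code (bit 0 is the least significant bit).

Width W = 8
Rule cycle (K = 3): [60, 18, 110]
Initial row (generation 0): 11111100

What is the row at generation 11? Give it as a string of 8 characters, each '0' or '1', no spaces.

Gen 0: 11111100
Gen 1 (rule 60): 10000010
Gen 2 (rule 18): 01000101
Gen 3 (rule 110): 11001111
Gen 4 (rule 60): 10101000
Gen 5 (rule 18): 00000100
Gen 6 (rule 110): 00001100
Gen 7 (rule 60): 00001010
Gen 8 (rule 18): 00010001
Gen 9 (rule 110): 00110011
Gen 10 (rule 60): 00101010
Gen 11 (rule 18): 01000001

Answer: 01000001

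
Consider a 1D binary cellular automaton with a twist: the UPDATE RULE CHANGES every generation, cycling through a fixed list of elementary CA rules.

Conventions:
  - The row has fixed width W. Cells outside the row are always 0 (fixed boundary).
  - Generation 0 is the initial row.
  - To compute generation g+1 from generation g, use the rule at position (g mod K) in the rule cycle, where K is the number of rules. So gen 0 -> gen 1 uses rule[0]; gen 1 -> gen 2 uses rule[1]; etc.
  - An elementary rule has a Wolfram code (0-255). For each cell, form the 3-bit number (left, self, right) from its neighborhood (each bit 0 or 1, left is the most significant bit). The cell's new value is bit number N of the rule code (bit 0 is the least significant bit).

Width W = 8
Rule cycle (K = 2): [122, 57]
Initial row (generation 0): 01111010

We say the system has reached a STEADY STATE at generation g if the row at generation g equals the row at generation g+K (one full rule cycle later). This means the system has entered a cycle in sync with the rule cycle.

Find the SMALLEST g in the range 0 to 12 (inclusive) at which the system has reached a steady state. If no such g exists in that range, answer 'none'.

Gen 0: 01111010
Gen 1 (rule 122): 11001101
Gen 2 (rule 57): 10101010
Gen 3 (rule 122): 01010101
Gen 4 (rule 57): 00101010
Gen 5 (rule 122): 01010101
Gen 6 (rule 57): 00101010
Gen 7 (rule 122): 01010101
Gen 8 (rule 57): 00101010
Gen 9 (rule 122): 01010101
Gen 10 (rule 57): 00101010
Gen 11 (rule 122): 01010101
Gen 12 (rule 57): 00101010
Gen 13 (rule 122): 01010101
Gen 14 (rule 57): 00101010

Answer: 3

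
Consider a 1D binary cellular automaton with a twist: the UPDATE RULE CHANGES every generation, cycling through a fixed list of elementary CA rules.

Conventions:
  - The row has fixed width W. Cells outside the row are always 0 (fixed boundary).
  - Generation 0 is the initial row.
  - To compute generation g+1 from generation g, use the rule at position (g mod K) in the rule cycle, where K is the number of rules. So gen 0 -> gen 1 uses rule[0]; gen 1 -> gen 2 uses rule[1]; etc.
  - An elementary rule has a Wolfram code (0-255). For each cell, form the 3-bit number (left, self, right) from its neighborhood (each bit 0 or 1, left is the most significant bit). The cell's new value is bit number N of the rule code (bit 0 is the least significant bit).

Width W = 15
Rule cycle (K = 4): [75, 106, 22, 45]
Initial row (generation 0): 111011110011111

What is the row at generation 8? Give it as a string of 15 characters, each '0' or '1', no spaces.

Answer: 101110111000011

Derivation:
Gen 0: 111011110011111
Gen 1 (rule 75): 101010010110001
Gen 2 (rule 106): 010100101110010
Gen 3 (rule 22): 110111100001111
Gen 4 (rule 45): 101100001101000
Gen 5 (rule 75): 001101111100011
Gen 6 (rule 106): 011111000100111
Gen 7 (rule 22): 100000101111000
Gen 8 (rule 45): 101110111000011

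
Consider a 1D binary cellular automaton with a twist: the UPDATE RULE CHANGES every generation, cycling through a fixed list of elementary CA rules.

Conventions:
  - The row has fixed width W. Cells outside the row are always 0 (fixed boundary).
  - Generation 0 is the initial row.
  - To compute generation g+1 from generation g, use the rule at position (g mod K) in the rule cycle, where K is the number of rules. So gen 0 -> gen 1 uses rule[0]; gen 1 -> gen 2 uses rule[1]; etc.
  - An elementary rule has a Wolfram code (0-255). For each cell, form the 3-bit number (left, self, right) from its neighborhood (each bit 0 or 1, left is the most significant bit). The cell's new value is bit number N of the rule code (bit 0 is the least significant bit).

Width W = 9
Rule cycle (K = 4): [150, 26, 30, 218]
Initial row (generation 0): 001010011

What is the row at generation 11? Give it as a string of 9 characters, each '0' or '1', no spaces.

Gen 0: 001010011
Gen 1 (rule 150): 011011100
Gen 2 (rule 26): 110010010
Gen 3 (rule 30): 101111111
Gen 4 (rule 218): 001111111
Gen 5 (rule 150): 010111110
Gen 6 (rule 26): 100100001
Gen 7 (rule 30): 111110011
Gen 8 (rule 218): 111111111
Gen 9 (rule 150): 011111110
Gen 10 (rule 26): 110000001
Gen 11 (rule 30): 101000011

Answer: 101000011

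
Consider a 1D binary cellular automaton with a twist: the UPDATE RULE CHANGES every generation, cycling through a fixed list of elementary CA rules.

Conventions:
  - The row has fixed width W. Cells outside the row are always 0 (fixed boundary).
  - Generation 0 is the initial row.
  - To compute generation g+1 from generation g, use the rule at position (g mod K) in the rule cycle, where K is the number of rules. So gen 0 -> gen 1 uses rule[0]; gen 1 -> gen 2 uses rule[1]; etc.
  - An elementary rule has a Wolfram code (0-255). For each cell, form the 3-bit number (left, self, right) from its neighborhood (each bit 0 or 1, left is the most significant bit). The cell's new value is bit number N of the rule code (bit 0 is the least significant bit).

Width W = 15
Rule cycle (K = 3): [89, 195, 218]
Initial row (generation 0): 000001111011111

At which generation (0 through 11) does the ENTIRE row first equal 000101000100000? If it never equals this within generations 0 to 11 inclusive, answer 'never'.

Answer: never

Derivation:
Gen 0: 000001111011111
Gen 1 (rule 89): 111101001010001
Gen 2 (rule 195): 011100010000110
Gen 3 (rule 218): 111110101001111
Gen 4 (rule 89): 100010000101001
Gen 5 (rule 195): 001100111000010
Gen 6 (rule 218): 011111111100101
Gen 7 (rule 89): 010000000110000
Gen 8 (rule 195): 100111111010111
Gen 9 (rule 218): 011111111000111
Gen 10 (rule 89): 010000001110101
Gen 11 (rule 195): 100111110110000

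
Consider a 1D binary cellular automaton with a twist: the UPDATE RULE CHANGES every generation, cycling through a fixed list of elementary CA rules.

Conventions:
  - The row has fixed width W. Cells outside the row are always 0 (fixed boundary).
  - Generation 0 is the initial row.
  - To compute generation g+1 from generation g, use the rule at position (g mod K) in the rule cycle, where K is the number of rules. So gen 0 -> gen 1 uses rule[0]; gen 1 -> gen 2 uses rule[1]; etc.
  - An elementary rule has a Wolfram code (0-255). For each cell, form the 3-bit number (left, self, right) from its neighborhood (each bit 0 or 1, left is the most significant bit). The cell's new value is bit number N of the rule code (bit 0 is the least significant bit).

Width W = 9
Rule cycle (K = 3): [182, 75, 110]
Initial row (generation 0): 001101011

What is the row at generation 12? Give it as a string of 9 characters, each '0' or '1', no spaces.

Answer: 111101100

Derivation:
Gen 0: 001101011
Gen 1 (rule 182): 010011100
Gen 2 (rule 75): 100110101
Gen 3 (rule 110): 101111111
Gen 4 (rule 182): 110111110
Gen 5 (rule 75): 110100010
Gen 6 (rule 110): 111100110
Gen 7 (rule 182): 011011001
Gen 8 (rule 75): 111011010
Gen 9 (rule 110): 101111110
Gen 10 (rule 182): 110111101
Gen 11 (rule 75): 110100100
Gen 12 (rule 110): 111101100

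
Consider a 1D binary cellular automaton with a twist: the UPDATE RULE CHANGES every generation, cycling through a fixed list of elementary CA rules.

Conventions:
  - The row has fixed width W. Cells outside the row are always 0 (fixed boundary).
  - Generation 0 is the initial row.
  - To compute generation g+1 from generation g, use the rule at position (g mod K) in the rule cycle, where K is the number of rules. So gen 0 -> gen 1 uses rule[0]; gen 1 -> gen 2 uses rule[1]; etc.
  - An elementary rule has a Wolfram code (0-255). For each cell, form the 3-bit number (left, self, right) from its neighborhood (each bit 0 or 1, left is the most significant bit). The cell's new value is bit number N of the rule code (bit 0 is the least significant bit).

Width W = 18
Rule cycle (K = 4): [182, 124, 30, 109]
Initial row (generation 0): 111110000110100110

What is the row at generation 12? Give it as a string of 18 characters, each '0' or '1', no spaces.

Answer: 011011110101010101

Derivation:
Gen 0: 111110000110100110
Gen 1 (rule 182): 011101001001111001
Gen 2 (rule 124): 010111101101001101
Gen 3 (rule 30): 110100001001111001
Gen 4 (rule 109): 111101101001001001
Gen 5 (rule 182): 011010011111111111
Gen 6 (rule 124): 011111010000000001
Gen 7 (rule 30): 110000011000000011
Gen 8 (rule 109): 110111011011111011
Gen 9 (rule 182): 001010100101110100
Gen 10 (rule 124): 001111110111011110
Gen 11 (rule 30): 011000000100010001
Gen 12 (rule 109): 011011110101010101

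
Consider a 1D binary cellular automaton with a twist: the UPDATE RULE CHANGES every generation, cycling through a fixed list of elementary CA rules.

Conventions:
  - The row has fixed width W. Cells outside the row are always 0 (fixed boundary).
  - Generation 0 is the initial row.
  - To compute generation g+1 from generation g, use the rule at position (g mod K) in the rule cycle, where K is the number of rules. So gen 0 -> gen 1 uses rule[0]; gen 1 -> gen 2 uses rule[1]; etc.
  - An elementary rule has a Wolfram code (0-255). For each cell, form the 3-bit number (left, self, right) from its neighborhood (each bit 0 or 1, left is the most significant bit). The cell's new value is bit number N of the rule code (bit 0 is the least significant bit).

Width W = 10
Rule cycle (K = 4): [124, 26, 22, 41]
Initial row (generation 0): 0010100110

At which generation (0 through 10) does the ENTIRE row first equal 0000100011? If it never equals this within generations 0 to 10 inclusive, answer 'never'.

Answer: 7

Derivation:
Gen 0: 0010100110
Gen 1 (rule 124): 0011110111
Gen 2 (rule 26): 0110000100
Gen 3 (rule 22): 1001001110
Gen 4 (rule 41): 0000001000
Gen 5 (rule 124): 0000001100
Gen 6 (rule 26): 0000011010
Gen 7 (rule 22): 0000100011
Gen 8 (rule 41): 1110001010
Gen 9 (rule 124): 1011001111
Gen 10 (rule 26): 0010111000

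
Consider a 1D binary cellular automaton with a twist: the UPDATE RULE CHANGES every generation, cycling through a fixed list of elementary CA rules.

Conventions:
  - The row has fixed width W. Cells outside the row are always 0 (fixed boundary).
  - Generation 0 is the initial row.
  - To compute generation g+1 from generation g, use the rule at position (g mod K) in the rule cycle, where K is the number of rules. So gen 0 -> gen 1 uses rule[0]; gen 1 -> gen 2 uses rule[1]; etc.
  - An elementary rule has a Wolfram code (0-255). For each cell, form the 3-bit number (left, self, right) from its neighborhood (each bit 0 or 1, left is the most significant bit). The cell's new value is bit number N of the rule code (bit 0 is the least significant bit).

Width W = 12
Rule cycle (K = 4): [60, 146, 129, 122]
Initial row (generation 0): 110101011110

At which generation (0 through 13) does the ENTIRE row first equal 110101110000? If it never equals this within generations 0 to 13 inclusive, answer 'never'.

Answer: never

Derivation:
Gen 0: 110101011110
Gen 1 (rule 60): 101111110001
Gen 2 (rule 146): 000111101010
Gen 3 (rule 129): 110011000000
Gen 4 (rule 122): 111111100000
Gen 5 (rule 60): 100000010000
Gen 6 (rule 146): 010000101000
Gen 7 (rule 129): 000110000011
Gen 8 (rule 122): 001111000111
Gen 9 (rule 60): 001000100100
Gen 10 (rule 146): 010101011010
Gen 11 (rule 129): 000000000000
Gen 12 (rule 122): 000000000000
Gen 13 (rule 60): 000000000000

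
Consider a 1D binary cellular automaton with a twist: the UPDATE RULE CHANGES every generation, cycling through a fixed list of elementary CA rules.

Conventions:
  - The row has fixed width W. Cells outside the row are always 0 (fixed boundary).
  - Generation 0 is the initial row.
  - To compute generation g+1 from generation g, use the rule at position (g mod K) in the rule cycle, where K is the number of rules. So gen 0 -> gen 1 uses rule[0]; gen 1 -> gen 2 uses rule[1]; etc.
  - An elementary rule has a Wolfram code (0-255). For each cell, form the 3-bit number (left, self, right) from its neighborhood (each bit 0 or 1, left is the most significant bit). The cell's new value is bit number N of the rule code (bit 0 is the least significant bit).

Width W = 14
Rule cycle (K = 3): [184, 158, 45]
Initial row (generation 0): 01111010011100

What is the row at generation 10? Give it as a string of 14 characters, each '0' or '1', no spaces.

Gen 0: 01111010011100
Gen 1 (rule 184): 01110101011010
Gen 2 (rule 158): 11100101010011
Gen 3 (rule 45): 10000111110010
Gen 4 (rule 184): 01000111101001
Gen 5 (rule 158): 11101111001111
Gen 6 (rule 45): 10011000001000
Gen 7 (rule 184): 01010100000100
Gen 8 (rule 158): 11010110001110
Gen 9 (rule 45): 10111100101000
Gen 10 (rule 184): 01111010010100

Answer: 01111010010100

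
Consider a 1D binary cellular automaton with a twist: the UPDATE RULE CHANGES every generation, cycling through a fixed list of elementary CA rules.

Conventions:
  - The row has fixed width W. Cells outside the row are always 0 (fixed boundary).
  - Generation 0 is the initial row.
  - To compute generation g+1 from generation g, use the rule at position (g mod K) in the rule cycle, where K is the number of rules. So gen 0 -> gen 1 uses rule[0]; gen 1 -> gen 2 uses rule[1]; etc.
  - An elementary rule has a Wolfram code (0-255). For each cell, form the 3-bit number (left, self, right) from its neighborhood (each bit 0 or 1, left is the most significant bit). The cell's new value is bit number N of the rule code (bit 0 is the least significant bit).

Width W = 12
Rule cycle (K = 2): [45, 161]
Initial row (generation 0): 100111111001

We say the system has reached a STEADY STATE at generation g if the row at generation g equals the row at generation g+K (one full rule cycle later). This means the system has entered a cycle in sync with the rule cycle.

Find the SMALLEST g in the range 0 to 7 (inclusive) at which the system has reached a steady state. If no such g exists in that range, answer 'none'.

Gen 0: 100111111001
Gen 1 (rule 45): 100100000001
Gen 2 (rule 161): 000001111100
Gen 3 (rule 45): 111101000001
Gen 4 (rule 161): 011010011100
Gen 5 (rule 45): 010110010001
Gen 6 (rule 161): 001000000100
Gen 7 (rule 45): 101011110101
Gen 8 (rule 161): 010101101010
Gen 9 (rule 45): 011111011110

Answer: none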